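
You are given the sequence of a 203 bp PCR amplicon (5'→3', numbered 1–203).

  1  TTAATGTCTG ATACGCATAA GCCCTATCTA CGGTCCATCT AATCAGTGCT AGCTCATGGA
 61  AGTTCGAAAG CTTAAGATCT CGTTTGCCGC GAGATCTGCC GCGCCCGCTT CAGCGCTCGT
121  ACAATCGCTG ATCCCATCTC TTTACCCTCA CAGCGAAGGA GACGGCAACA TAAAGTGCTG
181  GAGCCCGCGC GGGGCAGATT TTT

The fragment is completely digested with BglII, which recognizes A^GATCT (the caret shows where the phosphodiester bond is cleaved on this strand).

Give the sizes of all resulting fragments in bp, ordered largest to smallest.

BglII sites (AGATCT) start at positions 75, 92.
BglII cuts after the first base of each site, so after positions 75, 92.
Linear molecule, 2 cuts → 3 fragments:
  1–75 → 75 bp
  76–92 → 17 bp
  93–203 → 111 bp
Sorted largest to smallest: 111, 75, 17 bp.

111, 75, 17 bp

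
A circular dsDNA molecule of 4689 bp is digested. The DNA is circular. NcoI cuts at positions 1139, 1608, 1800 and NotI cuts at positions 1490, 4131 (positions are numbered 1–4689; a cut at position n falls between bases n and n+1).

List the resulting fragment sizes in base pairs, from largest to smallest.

2331, 1697, 351, 192, 118 bp

Combined cut positions (sorted): 1139, 1490, 1608, 1800, 4131.
Circular molecule, 5 cuts → 5 fragments:
  1490 − 1139 = 351 bp
  1608 − 1490 = 118 bp
  1800 − 1608 = 192 bp
  4131 − 1800 = 2331 bp
  wrap: 4689 − 4131 + 1139 = 1697 bp
Sorted largest to smallest: 2331, 1697, 351, 192, 118 bp.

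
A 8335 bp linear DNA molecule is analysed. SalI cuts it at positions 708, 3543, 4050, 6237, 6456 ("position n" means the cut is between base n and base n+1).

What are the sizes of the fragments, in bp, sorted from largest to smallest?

2835, 2187, 1879, 708, 507, 219 bp

Linear molecule, 5 cuts → 6 fragments:
  708 − 0 = 708 bp
  3543 − 708 = 2835 bp
  4050 − 3543 = 507 bp
  6237 − 4050 = 2187 bp
  6456 − 6237 = 219 bp
  8335 − 6456 = 1879 bp
Sorted largest to smallest: 2835, 2187, 1879, 708, 507, 219 bp.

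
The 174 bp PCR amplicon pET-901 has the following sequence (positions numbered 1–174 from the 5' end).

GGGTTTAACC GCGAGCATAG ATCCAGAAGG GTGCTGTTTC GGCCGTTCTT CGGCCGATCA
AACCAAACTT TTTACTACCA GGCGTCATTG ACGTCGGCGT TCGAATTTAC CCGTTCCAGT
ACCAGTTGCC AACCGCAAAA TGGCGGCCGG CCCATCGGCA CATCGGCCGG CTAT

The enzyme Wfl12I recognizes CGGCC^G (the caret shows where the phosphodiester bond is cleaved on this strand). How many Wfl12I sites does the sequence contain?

4

CGGCCG occurs starting at positions 40, 51, 144, 164.
Wfl12I cuts at 4 sites.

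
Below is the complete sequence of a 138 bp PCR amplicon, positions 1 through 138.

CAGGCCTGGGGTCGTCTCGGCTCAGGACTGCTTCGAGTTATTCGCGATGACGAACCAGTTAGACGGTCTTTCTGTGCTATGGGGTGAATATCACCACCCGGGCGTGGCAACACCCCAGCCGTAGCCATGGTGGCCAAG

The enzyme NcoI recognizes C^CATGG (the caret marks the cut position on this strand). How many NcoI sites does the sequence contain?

CCATGG occurs starting at position 125.
NcoI cuts at 1 site.

1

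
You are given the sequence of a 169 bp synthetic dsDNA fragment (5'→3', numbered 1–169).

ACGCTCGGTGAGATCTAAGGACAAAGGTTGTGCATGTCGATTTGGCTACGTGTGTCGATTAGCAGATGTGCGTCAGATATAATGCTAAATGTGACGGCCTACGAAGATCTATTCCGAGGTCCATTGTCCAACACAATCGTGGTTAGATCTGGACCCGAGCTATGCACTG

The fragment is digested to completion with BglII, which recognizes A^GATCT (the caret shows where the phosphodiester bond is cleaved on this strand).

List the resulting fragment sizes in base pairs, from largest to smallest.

BglII sites (AGATCT) start at positions 11, 105, 145.
BglII cuts after the first base of each site, so after positions 11, 105, 145.
Linear molecule, 3 cuts → 4 fragments:
  1–11 → 11 bp
  12–105 → 94 bp
  106–145 → 40 bp
  146–169 → 24 bp
Sorted largest to smallest: 94, 40, 24, 11 bp.

94, 40, 24, 11 bp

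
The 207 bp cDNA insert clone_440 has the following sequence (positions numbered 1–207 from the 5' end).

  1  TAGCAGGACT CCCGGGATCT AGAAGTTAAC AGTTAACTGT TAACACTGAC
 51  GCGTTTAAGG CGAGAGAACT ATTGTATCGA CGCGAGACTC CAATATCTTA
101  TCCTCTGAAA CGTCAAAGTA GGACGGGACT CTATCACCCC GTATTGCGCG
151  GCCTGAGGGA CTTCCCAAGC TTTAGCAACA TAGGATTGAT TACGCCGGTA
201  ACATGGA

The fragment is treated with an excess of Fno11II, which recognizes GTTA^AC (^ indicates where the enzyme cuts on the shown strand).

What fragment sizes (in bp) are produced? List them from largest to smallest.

Fno11II sites (GTTAAC) start at positions 25, 32, 39.
Fno11II cuts after base 4 of each site, so after positions 28, 35, 42.
Linear molecule, 3 cuts → 4 fragments:
  1–28 → 28 bp
  29–35 → 7 bp
  36–42 → 7 bp
  43–207 → 165 bp
Sorted largest to smallest: 165, 28, 7, 7 bp.

165, 28, 7, 7 bp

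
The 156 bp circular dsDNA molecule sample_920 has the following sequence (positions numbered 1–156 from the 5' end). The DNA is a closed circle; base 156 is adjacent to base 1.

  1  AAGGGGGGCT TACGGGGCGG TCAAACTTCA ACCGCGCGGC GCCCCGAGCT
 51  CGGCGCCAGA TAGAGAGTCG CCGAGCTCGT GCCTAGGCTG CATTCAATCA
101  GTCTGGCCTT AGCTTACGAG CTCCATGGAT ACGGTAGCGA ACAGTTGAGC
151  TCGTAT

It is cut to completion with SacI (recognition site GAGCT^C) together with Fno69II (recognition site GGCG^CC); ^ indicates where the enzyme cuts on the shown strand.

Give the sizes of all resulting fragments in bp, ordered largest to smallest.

46, 45, 29, 22, 9, 5 bp

SacI sites (GAGCTC) start at positions 46, 73, 118, 147.
SacI cuts after base 5 of each site (before the last base), so after positions 50, 77, 122, 151.
Fno69II sites (GGCGCC) start at positions 38, 52.
Fno69II cuts after base 4 of each site, so after positions 41, 55.
Combined cut positions: 41, 50, 55, 77, 122, 151.
Circular molecule, 6 cuts → 6 fragments:
  42–50 → 9 bp
  51–55 → 5 bp
  56–77 → 22 bp
  78–122 → 45 bp
  123–151 → 29 bp
  152–156 then 1–41 → 5 + 41 = 46 bp
Sorted largest to smallest: 46, 45, 29, 22, 9, 5 bp.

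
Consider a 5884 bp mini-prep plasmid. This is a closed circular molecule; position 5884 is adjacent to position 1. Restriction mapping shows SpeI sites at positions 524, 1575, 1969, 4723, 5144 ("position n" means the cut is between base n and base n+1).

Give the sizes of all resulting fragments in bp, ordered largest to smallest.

2754, 1264, 1051, 421, 394 bp

Circular molecule, 5 cuts → 5 fragments:
  1575 − 524 = 1051 bp
  1969 − 1575 = 394 bp
  4723 − 1969 = 2754 bp
  5144 − 4723 = 421 bp
  wrap: 5884 − 5144 + 524 = 1264 bp
Sorted largest to smallest: 2754, 1264, 1051, 421, 394 bp.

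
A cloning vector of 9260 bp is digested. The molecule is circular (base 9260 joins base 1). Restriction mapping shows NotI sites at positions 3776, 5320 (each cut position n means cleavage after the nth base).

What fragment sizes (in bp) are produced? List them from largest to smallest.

7716, 1544 bp

Circular molecule, 2 cuts → 2 fragments:
  5320 − 3776 = 1544 bp
  wrap: 9260 − 5320 + 3776 = 7716 bp
Sorted largest to smallest: 7716, 1544 bp.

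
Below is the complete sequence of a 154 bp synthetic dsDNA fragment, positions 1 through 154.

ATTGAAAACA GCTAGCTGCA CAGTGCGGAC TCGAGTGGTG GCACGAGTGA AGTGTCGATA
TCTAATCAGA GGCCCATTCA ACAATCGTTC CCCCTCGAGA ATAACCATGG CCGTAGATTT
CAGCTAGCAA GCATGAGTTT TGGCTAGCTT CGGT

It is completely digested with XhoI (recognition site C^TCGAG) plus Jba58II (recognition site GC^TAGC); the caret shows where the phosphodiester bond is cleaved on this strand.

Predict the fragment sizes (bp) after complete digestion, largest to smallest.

64, 30, 20, 18, 12, 10 bp

XhoI sites (CTCGAG) start at positions 30, 94.
XhoI cuts after the first base of each site, so after positions 30, 94.
Jba58II sites (GCTAGC) start at positions 11, 123, 143.
Jba58II cuts after base 2 of each site, so after positions 12, 124, 144.
Combined cut positions: 12, 30, 94, 124, 144.
Linear molecule, 5 cuts → 6 fragments:
  1–12 → 12 bp
  13–30 → 18 bp
  31–94 → 64 bp
  95–124 → 30 bp
  125–144 → 20 bp
  145–154 → 10 bp
Sorted largest to smallest: 64, 30, 20, 18, 12, 10 bp.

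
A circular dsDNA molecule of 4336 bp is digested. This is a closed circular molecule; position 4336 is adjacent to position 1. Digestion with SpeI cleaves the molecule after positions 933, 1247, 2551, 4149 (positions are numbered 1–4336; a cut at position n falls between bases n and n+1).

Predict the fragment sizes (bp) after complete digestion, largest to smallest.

Circular molecule, 4 cuts → 4 fragments:
  1247 − 933 = 314 bp
  2551 − 1247 = 1304 bp
  4149 − 2551 = 1598 bp
  wrap: 4336 − 4149 + 933 = 1120 bp
Sorted largest to smallest: 1598, 1304, 1120, 314 bp.

1598, 1304, 1120, 314 bp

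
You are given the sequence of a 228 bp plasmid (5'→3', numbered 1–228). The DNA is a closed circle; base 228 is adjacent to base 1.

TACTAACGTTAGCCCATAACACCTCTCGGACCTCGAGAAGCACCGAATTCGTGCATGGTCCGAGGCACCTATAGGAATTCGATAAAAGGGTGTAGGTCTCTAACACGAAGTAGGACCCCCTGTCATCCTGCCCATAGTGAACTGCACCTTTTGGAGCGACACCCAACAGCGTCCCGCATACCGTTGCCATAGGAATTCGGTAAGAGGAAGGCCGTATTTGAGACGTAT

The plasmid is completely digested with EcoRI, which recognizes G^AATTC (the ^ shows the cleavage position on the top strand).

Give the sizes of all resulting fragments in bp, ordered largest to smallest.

EcoRI sites (GAATTC) start at positions 45, 75, 193.
EcoRI cuts after the first base of each site, so after positions 45, 75, 193.
Circular molecule, 3 cuts → 3 fragments:
  46–75 → 30 bp
  76–193 → 118 bp
  194–228 then 1–45 → 35 + 45 = 80 bp
Sorted largest to smallest: 118, 80, 30 bp.

118, 80, 30 bp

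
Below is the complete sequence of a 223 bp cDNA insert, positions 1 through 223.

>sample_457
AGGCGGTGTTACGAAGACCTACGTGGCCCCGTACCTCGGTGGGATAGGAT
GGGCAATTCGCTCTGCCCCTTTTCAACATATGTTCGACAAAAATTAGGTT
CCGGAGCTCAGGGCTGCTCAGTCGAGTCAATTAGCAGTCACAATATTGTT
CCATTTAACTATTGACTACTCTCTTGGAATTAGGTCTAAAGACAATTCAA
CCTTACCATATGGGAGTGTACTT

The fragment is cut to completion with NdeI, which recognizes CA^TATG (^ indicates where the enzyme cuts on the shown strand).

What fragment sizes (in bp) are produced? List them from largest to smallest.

130, 78, 15 bp

NdeI sites (CATATG) start at positions 77, 207.
NdeI cuts after base 2 of each site, so after positions 78, 208.
Linear molecule, 2 cuts → 3 fragments:
  1–78 → 78 bp
  79–208 → 130 bp
  209–223 → 15 bp
Sorted largest to smallest: 130, 78, 15 bp.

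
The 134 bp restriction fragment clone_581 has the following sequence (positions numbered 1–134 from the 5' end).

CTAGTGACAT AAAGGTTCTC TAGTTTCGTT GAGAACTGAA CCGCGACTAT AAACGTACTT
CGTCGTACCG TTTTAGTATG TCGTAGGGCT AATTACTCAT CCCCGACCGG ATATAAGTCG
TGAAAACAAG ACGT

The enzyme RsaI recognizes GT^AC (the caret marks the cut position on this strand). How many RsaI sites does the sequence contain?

2

GTAC occurs starting at positions 55, 65.
RsaI cuts at 2 sites.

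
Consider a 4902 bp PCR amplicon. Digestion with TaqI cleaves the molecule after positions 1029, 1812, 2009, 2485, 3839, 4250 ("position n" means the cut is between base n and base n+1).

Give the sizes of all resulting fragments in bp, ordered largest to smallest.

Linear molecule, 6 cuts → 7 fragments:
  1029 − 0 = 1029 bp
  1812 − 1029 = 783 bp
  2009 − 1812 = 197 bp
  2485 − 2009 = 476 bp
  3839 − 2485 = 1354 bp
  4250 − 3839 = 411 bp
  4902 − 4250 = 652 bp
Sorted largest to smallest: 1354, 1029, 783, 652, 476, 411, 197 bp.

1354, 1029, 783, 652, 476, 411, 197 bp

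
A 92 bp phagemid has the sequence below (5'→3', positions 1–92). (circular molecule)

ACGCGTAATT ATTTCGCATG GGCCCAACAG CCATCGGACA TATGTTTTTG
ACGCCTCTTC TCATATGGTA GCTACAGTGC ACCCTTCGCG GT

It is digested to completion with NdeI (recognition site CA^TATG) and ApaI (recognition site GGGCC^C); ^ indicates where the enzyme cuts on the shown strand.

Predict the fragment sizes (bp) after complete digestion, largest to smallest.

53, 23, 16 bp

NdeI sites (CATATG) start at positions 39, 62.
NdeI cuts after base 2 of each site, so after positions 40, 63.
The ApaI site (GGGCCC) starts at position 20.
ApaI cuts after base 5 of each site (before the last base), so after position 24.
Combined cut positions: 24, 40, 63.
Circular molecule, 3 cuts → 3 fragments:
  25–40 → 16 bp
  41–63 → 23 bp
  64–92 then 1–24 → 29 + 24 = 53 bp
Sorted largest to smallest: 53, 23, 16 bp.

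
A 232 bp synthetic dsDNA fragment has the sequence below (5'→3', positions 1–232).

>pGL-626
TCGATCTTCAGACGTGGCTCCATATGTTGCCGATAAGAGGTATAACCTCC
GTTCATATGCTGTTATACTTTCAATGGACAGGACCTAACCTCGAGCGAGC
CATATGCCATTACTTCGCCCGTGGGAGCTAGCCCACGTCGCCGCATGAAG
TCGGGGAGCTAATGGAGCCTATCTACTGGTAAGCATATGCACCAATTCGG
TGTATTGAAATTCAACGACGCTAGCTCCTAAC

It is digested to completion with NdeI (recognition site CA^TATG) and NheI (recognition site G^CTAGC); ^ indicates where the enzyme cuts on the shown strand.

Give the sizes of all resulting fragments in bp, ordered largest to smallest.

NdeI sites (CATATG) start at positions 21, 54, 101, 184.
NdeI cuts after base 2 of each site, so after positions 22, 55, 102, 185.
NheI sites (GCTAGC) start at positions 127, 220.
NheI cuts after the first base of each site, so after positions 127, 220.
Combined cut positions: 22, 55, 102, 127, 185, 220.
Linear molecule, 6 cuts → 7 fragments:
  1–22 → 22 bp
  23–55 → 33 bp
  56–102 → 47 bp
  103–127 → 25 bp
  128–185 → 58 bp
  186–220 → 35 bp
  221–232 → 12 bp
Sorted largest to smallest: 58, 47, 35, 33, 25, 22, 12 bp.

58, 47, 35, 33, 25, 22, 12 bp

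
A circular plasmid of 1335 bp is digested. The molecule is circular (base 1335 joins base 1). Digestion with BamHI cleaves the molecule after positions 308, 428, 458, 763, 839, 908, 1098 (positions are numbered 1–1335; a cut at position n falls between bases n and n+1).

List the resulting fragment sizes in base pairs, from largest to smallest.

545, 305, 190, 120, 76, 69, 30 bp

Circular molecule, 7 cuts → 7 fragments:
  428 − 308 = 120 bp
  458 − 428 = 30 bp
  763 − 458 = 305 bp
  839 − 763 = 76 bp
  908 − 839 = 69 bp
  1098 − 908 = 190 bp
  wrap: 1335 − 1098 + 308 = 545 bp
Sorted largest to smallest: 545, 305, 190, 120, 76, 69, 30 bp.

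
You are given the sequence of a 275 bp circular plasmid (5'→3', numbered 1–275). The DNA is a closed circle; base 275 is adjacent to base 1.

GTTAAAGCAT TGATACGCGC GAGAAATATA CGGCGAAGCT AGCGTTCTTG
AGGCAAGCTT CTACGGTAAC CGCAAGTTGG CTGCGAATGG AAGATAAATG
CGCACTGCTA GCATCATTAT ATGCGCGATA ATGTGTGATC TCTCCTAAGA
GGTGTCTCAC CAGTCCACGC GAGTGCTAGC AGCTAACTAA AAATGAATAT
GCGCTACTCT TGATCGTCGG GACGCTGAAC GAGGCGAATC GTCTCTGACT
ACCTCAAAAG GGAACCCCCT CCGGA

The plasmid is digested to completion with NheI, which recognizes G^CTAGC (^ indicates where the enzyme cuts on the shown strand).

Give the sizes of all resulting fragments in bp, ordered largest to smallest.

138, 69, 68 bp

NheI sites (GCTAGC) start at positions 38, 107, 175.
NheI cuts after the first base of each site, so after positions 38, 107, 175.
Circular molecule, 3 cuts → 3 fragments:
  39–107 → 69 bp
  108–175 → 68 bp
  176–275 then 1–38 → 100 + 38 = 138 bp
Sorted largest to smallest: 138, 69, 68 bp.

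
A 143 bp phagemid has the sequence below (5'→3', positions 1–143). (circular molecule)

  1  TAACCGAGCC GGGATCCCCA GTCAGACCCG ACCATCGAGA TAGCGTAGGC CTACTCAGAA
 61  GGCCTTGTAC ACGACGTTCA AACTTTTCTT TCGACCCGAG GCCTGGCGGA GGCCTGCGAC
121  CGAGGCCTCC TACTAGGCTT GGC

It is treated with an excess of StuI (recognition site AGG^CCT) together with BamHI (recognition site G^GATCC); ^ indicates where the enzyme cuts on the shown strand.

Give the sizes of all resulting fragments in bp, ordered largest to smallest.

39, 37, 30, 13, 13, 11 bp

StuI sites (AGGCCT) start at positions 47, 60, 99, 110, 123.
StuI cuts after base 3 of each site, so after positions 49, 62, 101, 112, 125.
The BamHI site (GGATCC) starts at position 12.
BamHI cuts after the first base of each site, so after position 12.
Combined cut positions: 12, 49, 62, 101, 112, 125.
Circular molecule, 6 cuts → 6 fragments:
  13–49 → 37 bp
  50–62 → 13 bp
  63–101 → 39 bp
  102–112 → 11 bp
  113–125 → 13 bp
  126–143 then 1–12 → 18 + 12 = 30 bp
Sorted largest to smallest: 39, 37, 30, 13, 13, 11 bp.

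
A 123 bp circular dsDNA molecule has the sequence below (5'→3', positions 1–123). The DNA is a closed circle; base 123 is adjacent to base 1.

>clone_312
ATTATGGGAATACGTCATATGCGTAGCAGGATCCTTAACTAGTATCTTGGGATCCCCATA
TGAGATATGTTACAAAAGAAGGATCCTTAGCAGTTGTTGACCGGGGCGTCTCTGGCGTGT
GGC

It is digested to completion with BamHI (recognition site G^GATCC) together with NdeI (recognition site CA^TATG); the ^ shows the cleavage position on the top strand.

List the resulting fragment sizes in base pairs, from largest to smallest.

59, 23, 21, 12, 8 bp

BamHI sites (GGATCC) start at positions 29, 50, 81.
BamHI cuts after the first base of each site, so after positions 29, 50, 81.
NdeI sites (CATATG) start at positions 16, 57.
NdeI cuts after base 2 of each site, so after positions 17, 58.
Combined cut positions: 17, 29, 50, 58, 81.
Circular molecule, 5 cuts → 5 fragments:
  18–29 → 12 bp
  30–50 → 21 bp
  51–58 → 8 bp
  59–81 → 23 bp
  82–123 then 1–17 → 42 + 17 = 59 bp
Sorted largest to smallest: 59, 23, 21, 12, 8 bp.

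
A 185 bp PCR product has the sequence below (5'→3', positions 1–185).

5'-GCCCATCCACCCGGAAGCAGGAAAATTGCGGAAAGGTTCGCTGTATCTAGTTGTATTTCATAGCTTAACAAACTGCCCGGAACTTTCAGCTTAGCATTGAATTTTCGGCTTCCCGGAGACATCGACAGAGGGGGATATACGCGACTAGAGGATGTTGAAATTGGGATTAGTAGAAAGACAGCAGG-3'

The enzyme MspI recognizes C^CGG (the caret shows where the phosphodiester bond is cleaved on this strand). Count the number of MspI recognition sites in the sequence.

3

CCGG occurs starting at positions 11, 77, 113.
MspI cuts at 3 sites.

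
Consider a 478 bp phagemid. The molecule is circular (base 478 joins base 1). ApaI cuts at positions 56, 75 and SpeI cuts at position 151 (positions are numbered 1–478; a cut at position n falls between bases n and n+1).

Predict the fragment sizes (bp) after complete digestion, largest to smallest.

Combined cut positions (sorted): 56, 75, 151.
Circular molecule, 3 cuts → 3 fragments:
  75 − 56 = 19 bp
  151 − 75 = 76 bp
  wrap: 478 − 151 + 56 = 383 bp
Sorted largest to smallest: 383, 76, 19 bp.

383, 76, 19 bp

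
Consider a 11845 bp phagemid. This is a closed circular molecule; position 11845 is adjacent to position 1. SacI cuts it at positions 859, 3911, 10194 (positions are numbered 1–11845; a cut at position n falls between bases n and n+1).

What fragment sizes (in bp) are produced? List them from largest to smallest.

Circular molecule, 3 cuts → 3 fragments:
  3911 − 859 = 3052 bp
  10194 − 3911 = 6283 bp
  wrap: 11845 − 10194 + 859 = 2510 bp
Sorted largest to smallest: 6283, 3052, 2510 bp.

6283, 3052, 2510 bp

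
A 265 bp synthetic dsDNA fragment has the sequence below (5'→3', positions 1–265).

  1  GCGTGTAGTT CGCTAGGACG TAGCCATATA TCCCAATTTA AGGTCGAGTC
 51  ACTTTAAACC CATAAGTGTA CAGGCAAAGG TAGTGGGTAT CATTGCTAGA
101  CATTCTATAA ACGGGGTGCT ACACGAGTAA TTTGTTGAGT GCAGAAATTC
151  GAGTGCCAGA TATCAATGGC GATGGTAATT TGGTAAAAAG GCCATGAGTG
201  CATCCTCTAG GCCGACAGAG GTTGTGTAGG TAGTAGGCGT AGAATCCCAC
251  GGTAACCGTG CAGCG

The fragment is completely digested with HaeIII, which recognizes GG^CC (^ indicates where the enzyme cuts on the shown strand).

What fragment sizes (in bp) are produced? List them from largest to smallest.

191, 54, 20 bp

HaeIII sites (GGCC) start at positions 190, 210.
HaeIII cuts after base 2 of each site, so after positions 191, 211.
Linear molecule, 2 cuts → 3 fragments:
  1–191 → 191 bp
  192–211 → 20 bp
  212–265 → 54 bp
Sorted largest to smallest: 191, 54, 20 bp.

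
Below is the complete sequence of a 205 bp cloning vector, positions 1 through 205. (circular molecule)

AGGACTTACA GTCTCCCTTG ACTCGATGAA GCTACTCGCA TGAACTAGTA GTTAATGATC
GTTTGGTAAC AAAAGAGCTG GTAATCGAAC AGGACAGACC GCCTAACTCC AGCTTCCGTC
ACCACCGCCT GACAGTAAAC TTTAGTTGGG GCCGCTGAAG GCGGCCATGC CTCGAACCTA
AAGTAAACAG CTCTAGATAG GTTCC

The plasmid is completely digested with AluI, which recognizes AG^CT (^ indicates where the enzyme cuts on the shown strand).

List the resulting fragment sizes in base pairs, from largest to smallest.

AluI sites (AGCT) start at positions 30, 76, 111, 189.
AluI cuts after base 2 of each site, so after positions 31, 77, 112, 190.
Circular molecule, 4 cuts → 4 fragments:
  32–77 → 46 bp
  78–112 → 35 bp
  113–190 → 78 bp
  191–205 then 1–31 → 15 + 31 = 46 bp
Sorted largest to smallest: 78, 46, 46, 35 bp.

78, 46, 46, 35 bp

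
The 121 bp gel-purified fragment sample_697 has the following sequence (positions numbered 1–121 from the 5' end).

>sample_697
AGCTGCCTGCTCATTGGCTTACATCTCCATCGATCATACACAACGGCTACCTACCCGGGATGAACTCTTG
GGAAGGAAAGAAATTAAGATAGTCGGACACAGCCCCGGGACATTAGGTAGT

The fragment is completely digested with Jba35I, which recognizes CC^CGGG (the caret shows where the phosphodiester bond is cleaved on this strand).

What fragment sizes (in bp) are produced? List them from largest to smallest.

55, 50, 16 bp

Jba35I sites (CCCGGG) start at positions 54, 104.
Jba35I cuts after base 2 of each site, so after positions 55, 105.
Linear molecule, 2 cuts → 3 fragments:
  1–55 → 55 bp
  56–105 → 50 bp
  106–121 → 16 bp
Sorted largest to smallest: 55, 50, 16 bp.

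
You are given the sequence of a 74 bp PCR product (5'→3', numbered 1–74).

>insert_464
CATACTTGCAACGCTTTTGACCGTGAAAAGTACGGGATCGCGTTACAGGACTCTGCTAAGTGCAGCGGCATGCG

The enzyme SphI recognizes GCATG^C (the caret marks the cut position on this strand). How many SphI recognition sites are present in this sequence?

1

GCATGC occurs starting at position 68.
SphI cuts at 1 site.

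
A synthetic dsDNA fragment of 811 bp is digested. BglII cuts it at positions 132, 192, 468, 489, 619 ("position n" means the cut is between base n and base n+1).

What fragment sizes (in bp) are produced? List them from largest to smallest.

276, 192, 132, 130, 60, 21 bp

Linear molecule, 5 cuts → 6 fragments:
  132 − 0 = 132 bp
  192 − 132 = 60 bp
  468 − 192 = 276 bp
  489 − 468 = 21 bp
  619 − 489 = 130 bp
  811 − 619 = 192 bp
Sorted largest to smallest: 276, 192, 132, 130, 60, 21 bp.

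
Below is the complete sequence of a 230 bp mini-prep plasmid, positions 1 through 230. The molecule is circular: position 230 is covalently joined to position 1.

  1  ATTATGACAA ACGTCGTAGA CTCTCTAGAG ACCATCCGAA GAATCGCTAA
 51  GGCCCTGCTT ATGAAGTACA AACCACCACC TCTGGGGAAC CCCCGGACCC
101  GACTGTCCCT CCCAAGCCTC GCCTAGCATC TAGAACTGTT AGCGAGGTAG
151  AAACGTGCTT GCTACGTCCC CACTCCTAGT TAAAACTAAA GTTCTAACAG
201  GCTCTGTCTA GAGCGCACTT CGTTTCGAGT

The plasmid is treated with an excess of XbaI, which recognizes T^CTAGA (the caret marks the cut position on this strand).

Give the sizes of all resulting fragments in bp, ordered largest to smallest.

XbaI sites (TCTAGA) start at positions 24, 129, 207.
XbaI cuts after the first base of each site, so after positions 24, 129, 207.
Circular molecule, 3 cuts → 3 fragments:
  25–129 → 105 bp
  130–207 → 78 bp
  208–230 then 1–24 → 23 + 24 = 47 bp
Sorted largest to smallest: 105, 78, 47 bp.

105, 78, 47 bp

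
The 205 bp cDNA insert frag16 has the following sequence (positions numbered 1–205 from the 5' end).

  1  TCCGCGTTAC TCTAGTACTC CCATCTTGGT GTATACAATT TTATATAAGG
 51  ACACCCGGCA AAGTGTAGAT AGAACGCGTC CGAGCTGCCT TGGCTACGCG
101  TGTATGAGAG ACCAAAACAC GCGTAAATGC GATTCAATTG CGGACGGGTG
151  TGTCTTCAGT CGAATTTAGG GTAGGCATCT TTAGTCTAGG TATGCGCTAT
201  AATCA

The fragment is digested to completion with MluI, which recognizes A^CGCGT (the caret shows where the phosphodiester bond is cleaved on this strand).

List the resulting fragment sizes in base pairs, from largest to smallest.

86, 74, 23, 22 bp

MluI sites (ACGCGT) start at positions 74, 96, 119.
MluI cuts after the first base of each site, so after positions 74, 96, 119.
Linear molecule, 3 cuts → 4 fragments:
  1–74 → 74 bp
  75–96 → 22 bp
  97–119 → 23 bp
  120–205 → 86 bp
Sorted largest to smallest: 86, 74, 23, 22 bp.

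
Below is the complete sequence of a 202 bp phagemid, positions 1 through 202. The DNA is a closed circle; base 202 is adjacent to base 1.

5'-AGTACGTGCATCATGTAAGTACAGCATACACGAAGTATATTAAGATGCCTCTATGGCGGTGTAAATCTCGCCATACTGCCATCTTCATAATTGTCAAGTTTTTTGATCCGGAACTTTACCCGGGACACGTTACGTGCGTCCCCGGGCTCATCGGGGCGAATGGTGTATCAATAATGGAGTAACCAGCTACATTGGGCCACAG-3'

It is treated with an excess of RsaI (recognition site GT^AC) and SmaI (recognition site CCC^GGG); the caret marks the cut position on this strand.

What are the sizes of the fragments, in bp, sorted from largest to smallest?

RsaI sites (GTAC) start at positions 2, 19.
RsaI cuts after base 2 of each site, so after positions 3, 20.
SmaI sites (CCCGGG) start at positions 119, 141.
SmaI cuts after base 3 of each site, so after positions 121, 143.
Combined cut positions: 3, 20, 121, 143.
Circular molecule, 4 cuts → 4 fragments:
  4–20 → 17 bp
  21–121 → 101 bp
  122–143 → 22 bp
  144–202 then 1–3 → 59 + 3 = 62 bp
Sorted largest to smallest: 101, 62, 22, 17 bp.

101, 62, 22, 17 bp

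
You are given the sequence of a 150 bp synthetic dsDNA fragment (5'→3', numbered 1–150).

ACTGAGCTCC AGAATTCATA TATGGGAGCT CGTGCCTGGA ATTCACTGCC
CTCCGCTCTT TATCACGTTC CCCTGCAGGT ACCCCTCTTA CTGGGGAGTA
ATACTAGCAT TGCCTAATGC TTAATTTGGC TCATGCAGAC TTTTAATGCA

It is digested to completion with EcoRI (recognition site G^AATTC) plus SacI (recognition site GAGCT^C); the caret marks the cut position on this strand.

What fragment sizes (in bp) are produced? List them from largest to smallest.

EcoRI sites (GAATTC) start at positions 12, 39.
EcoRI cuts after the first base of each site, so after positions 12, 39.
SacI sites (GAGCTC) start at positions 4, 26.
SacI cuts after base 5 of each site (before the last base), so after positions 8, 30.
Combined cut positions: 8, 12, 30, 39.
Linear molecule, 4 cuts → 5 fragments:
  1–8 → 8 bp
  9–12 → 4 bp
  13–30 → 18 bp
  31–39 → 9 bp
  40–150 → 111 bp
Sorted largest to smallest: 111, 18, 9, 8, 4 bp.

111, 18, 9, 8, 4 bp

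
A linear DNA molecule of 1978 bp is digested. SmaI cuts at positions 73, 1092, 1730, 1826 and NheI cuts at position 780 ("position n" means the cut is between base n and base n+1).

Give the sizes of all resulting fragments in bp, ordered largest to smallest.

Combined cut positions (sorted): 73, 780, 1092, 1730, 1826.
Linear molecule, 5 cuts → 6 fragments:
  73 − 0 = 73 bp
  780 − 73 = 707 bp
  1092 − 780 = 312 bp
  1730 − 1092 = 638 bp
  1826 − 1730 = 96 bp
  1978 − 1826 = 152 bp
Sorted largest to smallest: 707, 638, 312, 152, 96, 73 bp.

707, 638, 312, 152, 96, 73 bp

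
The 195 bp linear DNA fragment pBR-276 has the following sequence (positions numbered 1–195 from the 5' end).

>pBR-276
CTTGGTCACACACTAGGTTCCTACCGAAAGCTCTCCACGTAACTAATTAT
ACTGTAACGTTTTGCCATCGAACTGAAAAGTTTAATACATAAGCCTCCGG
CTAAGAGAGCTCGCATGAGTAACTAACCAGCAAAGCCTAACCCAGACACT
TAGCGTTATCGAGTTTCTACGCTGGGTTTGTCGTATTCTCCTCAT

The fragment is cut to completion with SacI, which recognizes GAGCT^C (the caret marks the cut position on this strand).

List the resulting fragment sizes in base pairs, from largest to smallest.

The SacI site (GAGCTC) starts at position 107.
SacI cuts after base 5 of each site (before the last base), so after position 111.
Linear molecule, 1 cut → 2 fragments:
  1–111 → 111 bp
  112–195 → 84 bp
Sorted largest to smallest: 111, 84 bp.

111, 84 bp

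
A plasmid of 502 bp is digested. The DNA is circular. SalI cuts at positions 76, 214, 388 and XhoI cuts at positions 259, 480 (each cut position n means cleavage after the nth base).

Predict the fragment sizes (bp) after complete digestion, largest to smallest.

138, 129, 98, 92, 45 bp

Combined cut positions (sorted): 76, 214, 259, 388, 480.
Circular molecule, 5 cuts → 5 fragments:
  214 − 76 = 138 bp
  259 − 214 = 45 bp
  388 − 259 = 129 bp
  480 − 388 = 92 bp
  wrap: 502 − 480 + 76 = 98 bp
Sorted largest to smallest: 138, 129, 98, 92, 45 bp.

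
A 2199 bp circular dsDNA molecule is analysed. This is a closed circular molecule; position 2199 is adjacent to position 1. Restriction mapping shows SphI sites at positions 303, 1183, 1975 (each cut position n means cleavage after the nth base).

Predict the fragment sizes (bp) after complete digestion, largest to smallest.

880, 792, 527 bp

Circular molecule, 3 cuts → 3 fragments:
  1183 − 303 = 880 bp
  1975 − 1183 = 792 bp
  wrap: 2199 − 1975 + 303 = 527 bp
Sorted largest to smallest: 880, 792, 527 bp.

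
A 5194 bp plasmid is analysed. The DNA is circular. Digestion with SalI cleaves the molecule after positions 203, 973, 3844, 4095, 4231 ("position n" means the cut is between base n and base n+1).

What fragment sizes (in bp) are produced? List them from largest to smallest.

2871, 1166, 770, 251, 136 bp

Circular molecule, 5 cuts → 5 fragments:
  973 − 203 = 770 bp
  3844 − 973 = 2871 bp
  4095 − 3844 = 251 bp
  4231 − 4095 = 136 bp
  wrap: 5194 − 4231 + 203 = 1166 bp
Sorted largest to smallest: 2871, 1166, 770, 251, 136 bp.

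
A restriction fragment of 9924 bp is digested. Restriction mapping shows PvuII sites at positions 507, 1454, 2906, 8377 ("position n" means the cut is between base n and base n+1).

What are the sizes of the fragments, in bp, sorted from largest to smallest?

5471, 1547, 1452, 947, 507 bp

Linear molecule, 4 cuts → 5 fragments:
  507 − 0 = 507 bp
  1454 − 507 = 947 bp
  2906 − 1454 = 1452 bp
  8377 − 2906 = 5471 bp
  9924 − 8377 = 1547 bp
Sorted largest to smallest: 5471, 1547, 1452, 947, 507 bp.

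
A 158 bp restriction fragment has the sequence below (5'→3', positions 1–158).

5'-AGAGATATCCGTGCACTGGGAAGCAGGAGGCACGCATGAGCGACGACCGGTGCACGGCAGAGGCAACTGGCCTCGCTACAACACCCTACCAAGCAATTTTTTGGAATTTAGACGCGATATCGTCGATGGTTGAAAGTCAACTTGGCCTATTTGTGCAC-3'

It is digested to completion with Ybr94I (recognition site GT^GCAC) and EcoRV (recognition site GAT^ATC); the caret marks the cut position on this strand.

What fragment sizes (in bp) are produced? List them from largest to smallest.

67, 39, 36, 6, 6, 4 bp

Ybr94I sites (GTGCAC) start at positions 11, 50, 153.
Ybr94I cuts after base 2 of each site, so after positions 12, 51, 154.
EcoRV sites (GATATC) start at positions 4, 116.
EcoRV cuts after base 3 of each site, so after positions 6, 118.
Combined cut positions: 6, 12, 51, 118, 154.
Linear molecule, 5 cuts → 6 fragments:
  1–6 → 6 bp
  7–12 → 6 bp
  13–51 → 39 bp
  52–118 → 67 bp
  119–154 → 36 bp
  155–158 → 4 bp
Sorted largest to smallest: 67, 39, 36, 6, 6, 4 bp.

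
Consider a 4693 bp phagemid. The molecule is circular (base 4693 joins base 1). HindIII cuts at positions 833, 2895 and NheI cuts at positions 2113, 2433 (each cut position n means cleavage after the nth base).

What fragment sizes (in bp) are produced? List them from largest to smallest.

Combined cut positions (sorted): 833, 2113, 2433, 2895.
Circular molecule, 4 cuts → 4 fragments:
  2113 − 833 = 1280 bp
  2433 − 2113 = 320 bp
  2895 − 2433 = 462 bp
  wrap: 4693 − 2895 + 833 = 2631 bp
Sorted largest to smallest: 2631, 1280, 462, 320 bp.

2631, 1280, 462, 320 bp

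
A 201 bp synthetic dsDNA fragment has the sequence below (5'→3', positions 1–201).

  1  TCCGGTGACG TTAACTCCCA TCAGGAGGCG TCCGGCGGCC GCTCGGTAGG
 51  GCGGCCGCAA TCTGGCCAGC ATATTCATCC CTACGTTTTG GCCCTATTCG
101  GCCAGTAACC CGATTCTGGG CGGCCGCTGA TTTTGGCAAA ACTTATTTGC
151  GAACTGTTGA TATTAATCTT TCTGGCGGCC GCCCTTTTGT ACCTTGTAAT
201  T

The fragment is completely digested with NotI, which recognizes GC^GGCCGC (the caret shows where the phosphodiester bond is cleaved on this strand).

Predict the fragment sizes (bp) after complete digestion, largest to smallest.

69, 55, 36, 25, 16 bp

NotI sites (GCGGCCGC) start at positions 35, 51, 120, 175.
NotI cuts after base 2 of each site, so after positions 36, 52, 121, 176.
Linear molecule, 4 cuts → 5 fragments:
  1–36 → 36 bp
  37–52 → 16 bp
  53–121 → 69 bp
  122–176 → 55 bp
  177–201 → 25 bp
Sorted largest to smallest: 69, 55, 36, 25, 16 bp.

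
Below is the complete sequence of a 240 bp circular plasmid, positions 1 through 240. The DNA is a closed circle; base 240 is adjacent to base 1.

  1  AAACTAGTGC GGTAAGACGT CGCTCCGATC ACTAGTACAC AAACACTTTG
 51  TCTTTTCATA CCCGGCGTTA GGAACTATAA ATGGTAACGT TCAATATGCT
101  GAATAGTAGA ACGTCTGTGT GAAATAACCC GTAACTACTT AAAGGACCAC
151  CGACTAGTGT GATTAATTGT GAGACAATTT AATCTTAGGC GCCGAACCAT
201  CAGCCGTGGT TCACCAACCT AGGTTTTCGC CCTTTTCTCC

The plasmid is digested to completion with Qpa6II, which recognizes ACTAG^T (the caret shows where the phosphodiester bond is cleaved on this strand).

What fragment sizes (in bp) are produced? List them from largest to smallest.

122, 90, 28 bp

Qpa6II sites (ACTAGT) start at positions 3, 31, 153.
Qpa6II cuts after base 5 of each site (before the last base), so after positions 7, 35, 157.
Circular molecule, 3 cuts → 3 fragments:
  8–35 → 28 bp
  36–157 → 122 bp
  158–240 then 1–7 → 83 + 7 = 90 bp
Sorted largest to smallest: 122, 90, 28 bp.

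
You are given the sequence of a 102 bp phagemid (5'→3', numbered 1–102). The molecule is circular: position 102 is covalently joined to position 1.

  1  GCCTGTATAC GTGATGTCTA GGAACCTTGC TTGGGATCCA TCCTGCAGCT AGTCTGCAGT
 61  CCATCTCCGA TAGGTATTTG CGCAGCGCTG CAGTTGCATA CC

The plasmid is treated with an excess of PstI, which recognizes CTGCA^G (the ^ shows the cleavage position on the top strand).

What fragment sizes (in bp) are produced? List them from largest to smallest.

57, 34, 11 bp

PstI sites (CTGCAG) start at positions 43, 54, 88.
PstI cuts after base 5 of each site (before the last base), so after positions 47, 58, 92.
Circular molecule, 3 cuts → 3 fragments:
  48–58 → 11 bp
  59–92 → 34 bp
  93–102 then 1–47 → 10 + 47 = 57 bp
Sorted largest to smallest: 57, 34, 11 bp.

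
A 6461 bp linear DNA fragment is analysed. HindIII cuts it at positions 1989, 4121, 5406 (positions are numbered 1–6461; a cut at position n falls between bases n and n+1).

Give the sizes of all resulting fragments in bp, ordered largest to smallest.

Linear molecule, 3 cuts → 4 fragments:
  1989 − 0 = 1989 bp
  4121 − 1989 = 2132 bp
  5406 − 4121 = 1285 bp
  6461 − 5406 = 1055 bp
Sorted largest to smallest: 2132, 1989, 1285, 1055 bp.

2132, 1989, 1285, 1055 bp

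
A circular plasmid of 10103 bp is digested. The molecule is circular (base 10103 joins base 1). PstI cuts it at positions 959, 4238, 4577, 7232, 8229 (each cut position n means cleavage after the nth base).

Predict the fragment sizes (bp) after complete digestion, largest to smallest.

3279, 2833, 2655, 997, 339 bp

Circular molecule, 5 cuts → 5 fragments:
  4238 − 959 = 3279 bp
  4577 − 4238 = 339 bp
  7232 − 4577 = 2655 bp
  8229 − 7232 = 997 bp
  wrap: 10103 − 8229 + 959 = 2833 bp
Sorted largest to smallest: 3279, 2833, 2655, 997, 339 bp.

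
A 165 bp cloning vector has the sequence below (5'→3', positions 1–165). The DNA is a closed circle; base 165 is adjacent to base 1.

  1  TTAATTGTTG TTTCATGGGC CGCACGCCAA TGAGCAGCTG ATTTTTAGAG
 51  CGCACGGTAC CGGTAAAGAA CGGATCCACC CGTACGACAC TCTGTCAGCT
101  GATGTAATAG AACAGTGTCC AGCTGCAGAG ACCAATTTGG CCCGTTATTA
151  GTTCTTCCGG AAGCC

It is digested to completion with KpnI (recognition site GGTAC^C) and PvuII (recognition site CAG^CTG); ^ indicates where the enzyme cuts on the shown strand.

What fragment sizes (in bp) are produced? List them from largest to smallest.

80, 38, 24, 23 bp

The KpnI site (GGTACC) starts at position 56.
KpnI cuts after base 5 of each site (before the last base), so after position 60.
PvuII sites (CAGCTG) start at positions 35, 96, 120.
PvuII cuts after base 3 of each site, so after positions 37, 98, 122.
Combined cut positions: 37, 60, 98, 122.
Circular molecule, 4 cuts → 4 fragments:
  38–60 → 23 bp
  61–98 → 38 bp
  99–122 → 24 bp
  123–165 then 1–37 → 43 + 37 = 80 bp
Sorted largest to smallest: 80, 38, 24, 23 bp.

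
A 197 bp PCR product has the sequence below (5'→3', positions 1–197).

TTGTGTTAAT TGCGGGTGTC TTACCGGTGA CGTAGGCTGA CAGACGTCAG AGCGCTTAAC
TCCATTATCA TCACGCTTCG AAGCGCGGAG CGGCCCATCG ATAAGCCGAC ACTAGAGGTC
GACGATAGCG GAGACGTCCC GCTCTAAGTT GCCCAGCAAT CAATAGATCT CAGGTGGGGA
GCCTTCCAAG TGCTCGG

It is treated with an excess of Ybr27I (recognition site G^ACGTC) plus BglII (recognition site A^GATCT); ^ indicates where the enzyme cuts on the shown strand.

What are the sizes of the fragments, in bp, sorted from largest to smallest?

Ybr27I sites (GACGTC) start at positions 43, 133.
Ybr27I cuts after the first base of each site, so after positions 43, 133.
The BglII site (AGATCT) starts at position 165.
BglII cuts after the first base of each site, so after position 165.
Combined cut positions: 43, 133, 165.
Linear molecule, 3 cuts → 4 fragments:
  1–43 → 43 bp
  44–133 → 90 bp
  134–165 → 32 bp
  166–197 → 32 bp
Sorted largest to smallest: 90, 43, 32, 32 bp.

90, 43, 32, 32 bp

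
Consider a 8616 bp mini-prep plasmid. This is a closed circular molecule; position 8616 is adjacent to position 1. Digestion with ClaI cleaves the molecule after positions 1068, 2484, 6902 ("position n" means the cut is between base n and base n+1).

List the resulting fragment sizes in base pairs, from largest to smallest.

4418, 2782, 1416 bp

Circular molecule, 3 cuts → 3 fragments:
  2484 − 1068 = 1416 bp
  6902 − 2484 = 4418 bp
  wrap: 8616 − 6902 + 1068 = 2782 bp
Sorted largest to smallest: 4418, 2782, 1416 bp.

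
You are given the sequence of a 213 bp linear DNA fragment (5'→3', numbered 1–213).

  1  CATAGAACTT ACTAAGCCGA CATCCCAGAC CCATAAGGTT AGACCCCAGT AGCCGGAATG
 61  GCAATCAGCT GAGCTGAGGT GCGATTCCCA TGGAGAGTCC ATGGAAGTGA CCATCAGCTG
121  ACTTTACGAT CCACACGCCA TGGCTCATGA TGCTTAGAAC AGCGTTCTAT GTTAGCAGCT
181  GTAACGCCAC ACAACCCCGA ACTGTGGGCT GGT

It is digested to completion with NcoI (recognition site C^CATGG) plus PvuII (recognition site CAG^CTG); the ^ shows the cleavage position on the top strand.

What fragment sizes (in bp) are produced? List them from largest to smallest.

68, 40, 35, 21, 20, 18, 11 bp

NcoI sites (CCATGG) start at positions 88, 99, 138.
NcoI cuts after the first base of each site, so after positions 88, 99, 138.
PvuII sites (CAGCTG) start at positions 66, 115, 176.
PvuII cuts after base 3 of each site, so after positions 68, 117, 178.
Combined cut positions: 68, 88, 99, 117, 138, 178.
Linear molecule, 6 cuts → 7 fragments:
  1–68 → 68 bp
  69–88 → 20 bp
  89–99 → 11 bp
  100–117 → 18 bp
  118–138 → 21 bp
  139–178 → 40 bp
  179–213 → 35 bp
Sorted largest to smallest: 68, 40, 35, 21, 20, 18, 11 bp.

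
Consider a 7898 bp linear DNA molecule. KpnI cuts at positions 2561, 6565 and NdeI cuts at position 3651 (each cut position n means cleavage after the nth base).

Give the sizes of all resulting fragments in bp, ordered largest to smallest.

2914, 2561, 1333, 1090 bp

Combined cut positions (sorted): 2561, 3651, 6565.
Linear molecule, 3 cuts → 4 fragments:
  2561 − 0 = 2561 bp
  3651 − 2561 = 1090 bp
  6565 − 3651 = 2914 bp
  7898 − 6565 = 1333 bp
Sorted largest to smallest: 2914, 2561, 1333, 1090 bp.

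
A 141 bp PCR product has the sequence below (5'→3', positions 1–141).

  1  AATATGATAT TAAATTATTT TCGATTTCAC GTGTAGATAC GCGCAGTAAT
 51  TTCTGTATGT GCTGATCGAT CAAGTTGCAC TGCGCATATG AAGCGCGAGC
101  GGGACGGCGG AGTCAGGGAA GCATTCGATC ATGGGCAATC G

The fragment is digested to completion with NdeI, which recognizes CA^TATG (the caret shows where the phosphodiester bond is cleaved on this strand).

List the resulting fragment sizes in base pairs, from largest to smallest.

The NdeI site (CATATG) starts at position 85.
NdeI cuts after base 2 of each site, so after position 86.
Linear molecule, 1 cut → 2 fragments:
  1–86 → 86 bp
  87–141 → 55 bp
Sorted largest to smallest: 86, 55 bp.

86, 55 bp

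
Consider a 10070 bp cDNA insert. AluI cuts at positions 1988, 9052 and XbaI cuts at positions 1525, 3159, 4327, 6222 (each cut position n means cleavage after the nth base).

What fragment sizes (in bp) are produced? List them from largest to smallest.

2830, 1895, 1525, 1171, 1168, 1018, 463 bp

Combined cut positions (sorted): 1525, 1988, 3159, 4327, 6222, 9052.
Linear molecule, 6 cuts → 7 fragments:
  1525 − 0 = 1525 bp
  1988 − 1525 = 463 bp
  3159 − 1988 = 1171 bp
  4327 − 3159 = 1168 bp
  6222 − 4327 = 1895 bp
  9052 − 6222 = 2830 bp
  10070 − 9052 = 1018 bp
Sorted largest to smallest: 2830, 1895, 1525, 1171, 1168, 1018, 463 bp.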